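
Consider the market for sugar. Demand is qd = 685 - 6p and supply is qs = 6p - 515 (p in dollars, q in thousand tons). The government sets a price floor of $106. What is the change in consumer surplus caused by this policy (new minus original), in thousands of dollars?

-402

Without the control the market clears where 685 - 6p = 6p - 515, i.e. p* = 100 and q* = 85.
The floor of 106 is above the equilibrium price 100, so it binds.
At p = 106: qd = 685 - 6·106 = 49 and qs = 6·106 - 515 = 121.
Consumer surplus without the control is ½ · (685/6 - 100) · 85 = 7225/12.
With the floor, consumers buy 49 units at 106, so CS = ½ · (685/6 - 106) · 49 = 2401/12.
Change in consumer surplus = 2401/12 - 7225/12 = -402.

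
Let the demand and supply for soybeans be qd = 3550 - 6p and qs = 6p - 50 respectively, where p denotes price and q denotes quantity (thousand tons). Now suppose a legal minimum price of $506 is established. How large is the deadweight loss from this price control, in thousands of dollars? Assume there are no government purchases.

Setting quantity demanded equal to quantity supplied, 3550 - 6p = 6p - 50, gives p* = 300 and q* = 1750.
Since 506 > 300, the floor is binding.
At p = 506: qd = 3550 - 6·506 = 514 and qs = 6·506 - 50 = 2986.
Quantity traded falls to 514. At q = 514 the demand price is (3550 - 514)/6 = 506 and the supply price is (50 + 514)/6 = 94.
Deadweight loss = ½ · (506 - 94) · (1750 - 514) = ½ · 412 · 1236 = 254616.

254616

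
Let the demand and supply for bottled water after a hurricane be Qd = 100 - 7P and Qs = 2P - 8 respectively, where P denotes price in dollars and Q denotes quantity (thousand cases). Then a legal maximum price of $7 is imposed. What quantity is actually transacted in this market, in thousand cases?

In a free market, 100 - 7P = 2P - 8 gives the equilibrium P* = 12, Q* = 16.
Since 7 < 12, the ceiling is binding.
At P = 7: Qd = 100 - 7·7 = 51 and Qs = 2·7 - 8 = 6.
The quantity actually transacted is the short side, supply: 6.

6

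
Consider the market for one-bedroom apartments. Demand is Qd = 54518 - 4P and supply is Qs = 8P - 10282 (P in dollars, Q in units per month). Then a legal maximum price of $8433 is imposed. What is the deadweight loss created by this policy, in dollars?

0

Equilibrium: 54518 - 4P = 8P - 10282, so 64800 = 12P and P* = 5400, Q* = 32918.
The ceiling of 8433 is above the equilibrium price 5400, so it is not binding; the market clears at P* = 5400, Q* = 32918.
Since the control does not bind, no trades are prevented and deadweight loss is zero.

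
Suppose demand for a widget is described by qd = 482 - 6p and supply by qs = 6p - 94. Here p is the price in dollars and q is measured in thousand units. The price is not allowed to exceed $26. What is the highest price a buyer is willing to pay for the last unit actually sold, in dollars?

In a free market, 482 - 6p = 6p - 94 gives the equilibrium p* = 48, q* = 194.
Since 26 < 48, the ceiling is binding.
At p = 26: qd = 482 - 6·26 = 326 and qs = 6·26 - 94 = 62.
Only 62 units reach the market. On the demand curve, the marginal buyer's willingness to pay at q = 62 is (482 - 62)/6 = 70.

70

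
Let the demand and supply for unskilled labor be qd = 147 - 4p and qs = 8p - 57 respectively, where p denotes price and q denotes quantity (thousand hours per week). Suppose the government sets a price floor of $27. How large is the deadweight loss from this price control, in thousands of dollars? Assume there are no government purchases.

In a free market, 147 - 4p = 8p - 57 gives the equilibrium p* = 17, q* = 79.
Since 27 > 17, the floor is binding.
At p = 27: qd = 147 - 4·27 = 39 and qs = 8·27 - 57 = 159.
Quantity traded falls to 39. At q = 39 the demand price is (147 - 39)/4 = 27 and the supply price is (57 + 39)/8 = 12.
Deadweight loss = ½ · (27 - 12) · (79 - 39) = ½ · 15 · 40 = 300.

300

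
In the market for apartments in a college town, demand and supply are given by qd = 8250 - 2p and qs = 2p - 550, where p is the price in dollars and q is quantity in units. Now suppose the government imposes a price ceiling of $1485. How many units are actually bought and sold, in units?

2420

Without the control the market clears where 8250 - 2p = 2p - 550, i.e. p* = 2200 and q* = 3850.
Since 1485 < 2200, the ceiling is binding.
At p = 1485: qd = 8250 - 2·1485 = 5280 and qs = 2·1485 - 550 = 2420.
The quantity actually transacted is the short side, supply: 2420.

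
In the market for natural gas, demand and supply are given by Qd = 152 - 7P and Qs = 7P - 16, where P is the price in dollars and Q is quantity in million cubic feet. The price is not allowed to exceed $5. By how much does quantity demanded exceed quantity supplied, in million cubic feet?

Without the control the market clears where 152 - 7P = 7P - 16, i.e. P* = 12 and Q* = 68.
Because the ceiling (5) lies below the market-clearing price, it is binding.
At P = 5: Qd = 152 - 7·5 = 117 and Qs = 7·5 - 16 = 19.
Shortage = Qd - Qs = 117 - 19 = 98.

98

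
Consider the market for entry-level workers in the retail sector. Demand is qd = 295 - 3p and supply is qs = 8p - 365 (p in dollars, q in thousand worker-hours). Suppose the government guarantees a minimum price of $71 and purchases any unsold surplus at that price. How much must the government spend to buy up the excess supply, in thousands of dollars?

8591

Equilibrium: 295 - 3p = 8p - 365, so 660 = 11p and p* = 60, q* = 115.
Since 71 > 60, the floor is binding.
At p = 71: qd = 295 - 3·71 = 82 and qs = 8·71 - 365 = 203.
Surplus = qs - qd = 121.
Government expenditure = surplus × support price = 121 × 71 = 8591.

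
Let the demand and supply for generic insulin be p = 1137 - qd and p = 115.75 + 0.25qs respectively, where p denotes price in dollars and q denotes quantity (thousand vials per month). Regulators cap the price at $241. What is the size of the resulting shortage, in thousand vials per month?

Rearranging demand gives qd = 1137 - p; rearranging supply gives qs = 4p - 463. Equilibrium: 1137 - p = 4p - 463, so 1600 = 5p and p* = 320, q* = 817.
Since 241 < 320, the ceiling is binding.
At p = 241: qd = 1137 - 241 = 896 and qs = 4·241 - 463 = 501.
Shortage = qd - qs = 896 - 501 = 395.

395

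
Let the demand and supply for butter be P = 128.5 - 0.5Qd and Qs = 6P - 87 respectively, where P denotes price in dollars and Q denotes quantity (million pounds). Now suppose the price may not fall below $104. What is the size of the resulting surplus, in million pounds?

488

Rearranging demand gives Qd = 257 - 2P. In a free market, 257 - 2P = 6P - 87 gives the equilibrium P* = 43, Q* = 171.
Because the floor (104) lies above the market-clearing price, it is binding.
At P = 104: Qd = 257 - 2·104 = 49 and Qs = 6·104 - 87 = 537.
Surplus = Qs - Qd = 537 - 49 = 488.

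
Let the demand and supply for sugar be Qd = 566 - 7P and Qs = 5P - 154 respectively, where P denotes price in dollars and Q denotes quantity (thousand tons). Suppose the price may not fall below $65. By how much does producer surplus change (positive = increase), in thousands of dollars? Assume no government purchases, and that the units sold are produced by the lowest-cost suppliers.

Without the control the market clears where 566 - 7P = 5P - 154, i.e. P* = 60 and Q* = 146.
Because the floor (65) lies above the market-clearing price, it is binding.
At P = 65: Qd = 566 - 7·65 = 111 and Qs = 5·65 - 154 = 171.
Producer surplus without the control is ½ · (60 - 30.8) · 146 = 2131.6.
With the floor, 111 units are sold at 65. The supply price at Q = 111 is 53, so PS = ½ · [(65 - 30.8) + (65 - 53)] · 111 = 2564.1.
Change in producer surplus = 2564.1 - 2131.6 = 432.5.

432.5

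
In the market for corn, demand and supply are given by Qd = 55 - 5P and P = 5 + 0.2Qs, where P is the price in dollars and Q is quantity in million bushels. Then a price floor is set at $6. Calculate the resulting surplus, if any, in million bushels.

0

Rearranging supply gives Qs = 5P - 25. Equilibrium: 55 - 5P = 5P - 25, so 80 = 10P and P* = 8, Q* = 15.
Since 6 is below P* = 8, the floor does not bind and the free-market outcome prevails.
Since the control does not bind, there is no surplus.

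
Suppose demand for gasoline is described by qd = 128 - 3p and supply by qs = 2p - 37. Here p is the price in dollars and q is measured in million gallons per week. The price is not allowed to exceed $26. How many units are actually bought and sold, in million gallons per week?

15

Without the control the market clears where 128 - 3p = 2p - 37, i.e. p* = 33 and q* = 29.
The ceiling of 26 is below the equilibrium price 33, so it binds.
At p = 26: qd = 128 - 3·26 = 50 and qs = 2·26 - 37 = 15.
The quantity actually transacted is the short side, supply: 15.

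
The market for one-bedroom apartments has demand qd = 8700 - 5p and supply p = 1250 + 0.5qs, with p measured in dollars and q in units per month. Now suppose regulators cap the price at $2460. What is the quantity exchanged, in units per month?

Rearranging supply gives qs = 2p - 2500. Without the control the market clears where 8700 - 5p = 2p - 2500, i.e. p* = 1600 and q* = 700.
The ceiling of 2460 is above the equilibrium price 1600, so it is not binding; the market clears at p* = 1600, q* = 700.

700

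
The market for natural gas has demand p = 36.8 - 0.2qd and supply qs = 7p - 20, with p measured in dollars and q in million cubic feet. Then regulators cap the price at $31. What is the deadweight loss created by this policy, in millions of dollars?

Rearranging demand gives qd = 184 - 5p. In a free market, 184 - 5p = 7p - 20 gives the equilibrium p* = 17, q* = 99.
The ceiling of 31 is above the equilibrium price 17, so it is not binding; the market clears at p* = 17, q* = 99.
Since the control does not bind, no trades are prevented and deadweight loss is zero.

0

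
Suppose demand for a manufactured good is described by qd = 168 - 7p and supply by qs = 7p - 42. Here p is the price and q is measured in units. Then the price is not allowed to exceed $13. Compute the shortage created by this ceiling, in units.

28

Equilibrium: 168 - 7p = 7p - 42, so 210 = 14p and p* = 15, q* = 63.
The ceiling of 13 is below the equilibrium price 15, so it binds.
At p = 13: qd = 168 - 7·13 = 77 and qs = 7·13 - 42 = 49.
Shortage = qd - qs = 77 - 49 = 28.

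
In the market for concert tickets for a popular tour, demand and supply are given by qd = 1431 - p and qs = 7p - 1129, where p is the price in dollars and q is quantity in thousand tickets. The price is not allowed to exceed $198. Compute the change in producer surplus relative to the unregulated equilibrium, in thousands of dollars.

-83448

In a free market, 1431 - p = 7p - 1129 gives the equilibrium p* = 320, q* = 1111.
Because the ceiling (198) lies below the market-clearing price, it is binding.
At p = 198: qd = 1431 - 198 = 1233 and qs = 7·198 - 1129 = 257.
Producer surplus without the control is ½ · (320 - 1129/7) · 1111 = 1234321/14.
With the ceiling, producers sell 257 units at 198, so PS = ½ · (198 - 1129/7) · 257 = 66049/14.
Change in producer surplus = 66049/14 - 1234321/14 = -83448.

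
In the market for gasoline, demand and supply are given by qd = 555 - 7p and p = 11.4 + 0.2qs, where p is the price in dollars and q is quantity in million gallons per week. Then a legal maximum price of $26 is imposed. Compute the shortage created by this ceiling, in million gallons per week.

300

Rearranging supply gives qs = 5p - 57. Without the control the market clears where 555 - 7p = 5p - 57, i.e. p* = 51 and q* = 198.
Since 26 < 51, the ceiling is binding.
At p = 26: qd = 555 - 7·26 = 373 and qs = 5·26 - 57 = 73.
Shortage = qd - qs = 373 - 73 = 300.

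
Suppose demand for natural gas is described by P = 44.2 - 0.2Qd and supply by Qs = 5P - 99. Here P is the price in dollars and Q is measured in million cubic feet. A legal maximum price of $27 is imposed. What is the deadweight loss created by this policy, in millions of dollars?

Rearranging demand gives Qd = 221 - 5P. Equilibrium: 221 - 5P = 5P - 99, so 320 = 10P and P* = 32, Q* = 61.
The ceiling of 27 is below the equilibrium price 32, so it binds.
At P = 27: Qd = 221 - 5·27 = 86 and Qs = 5·27 - 99 = 36.
Quantity traded falls to 36. At Q = 36 the demand price is (221 - 36)/5 = 37 and the supply price is (99 + 36)/5 = 27.
Deadweight loss = ½ · (37 - 27) · (61 - 36) = ½ · 10 · 25 = 125.

125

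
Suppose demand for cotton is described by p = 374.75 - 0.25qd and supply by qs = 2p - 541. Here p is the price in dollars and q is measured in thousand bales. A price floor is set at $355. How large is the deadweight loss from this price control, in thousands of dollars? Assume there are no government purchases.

Rearranging demand gives qd = 1499 - 4p. In a free market, 1499 - 4p = 2p - 541 gives the equilibrium p* = 340, q* = 139.
The floor of 355 is above the equilibrium price 340, so it binds.
At p = 355: qd = 1499 - 4·355 = 79 and qs = 2·355 - 541 = 169.
Quantity traded falls to 79. At q = 79 the demand price is (1499 - 79)/4 = 355 and the supply price is (541 + 79)/2 = 310.
Deadweight loss = ½ · (355 - 310) · (139 - 79) = ½ · 45 · 60 = 1350.

1350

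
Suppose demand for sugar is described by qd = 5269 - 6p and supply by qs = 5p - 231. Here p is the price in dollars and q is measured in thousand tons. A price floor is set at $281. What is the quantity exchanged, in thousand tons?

Setting quantity demanded equal to quantity supplied, 5269 - 6p = 5p - 231, gives p* = 500 and q* = 2269.
Since 281 is below p* = 500, the floor does not bind and the free-market outcome prevails.

2269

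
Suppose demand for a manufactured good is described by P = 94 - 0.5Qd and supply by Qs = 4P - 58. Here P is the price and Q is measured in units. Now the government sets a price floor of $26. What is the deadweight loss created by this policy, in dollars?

Rearranging demand gives Qd = 188 - 2P. Equilibrium: 188 - 2P = 4P - 58, so 246 = 6P and P* = 41, Q* = 106.
Since 26 is below P* = 41, the floor does not bind and the free-market outcome prevails.
Since the control does not bind, no trades are prevented and deadweight loss is zero.

0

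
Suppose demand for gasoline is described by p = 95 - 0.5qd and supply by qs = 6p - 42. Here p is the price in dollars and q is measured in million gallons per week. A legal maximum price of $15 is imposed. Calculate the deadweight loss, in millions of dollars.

Rearranging demand gives qd = 190 - 2p. In a free market, 190 - 2p = 6p - 42 gives the equilibrium p* = 29, q* = 132.
Because the ceiling (15) lies below the market-clearing price, it is binding.
At p = 15: qd = 190 - 2·15 = 160 and qs = 6·15 - 42 = 48.
Quantity traded falls to 48. At q = 48 the demand price is (190 - 48)/2 = 71 and the supply price is (42 + 48)/6 = 15.
Deadweight loss = ½ · (71 - 15) · (132 - 48) = ½ · 56 · 84 = 2352.

2352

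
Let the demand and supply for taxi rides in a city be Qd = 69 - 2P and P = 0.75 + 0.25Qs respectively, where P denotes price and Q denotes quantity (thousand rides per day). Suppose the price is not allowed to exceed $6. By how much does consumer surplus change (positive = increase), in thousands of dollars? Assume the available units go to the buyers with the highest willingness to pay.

Rearranging supply gives Qs = 4P - 3. Setting quantity demanded equal to quantity supplied, 69 - 2P = 4P - 3, gives P* = 12 and Q* = 45.
The ceiling of 6 is below the equilibrium price 12, so it binds.
At P = 6: Qd = 69 - 2·6 = 57 and Qs = 4·6 - 3 = 21.
Consumer surplus without the control is ½ · (34.5 - 12) · 45 = 506.25.
With the ceiling, 21 units are sold at 6 (assume they go to the highest-value buyers). The demand price at Q = 21 is 24, so CS = ½ · [(34.5 - 6) + (24 - 6)] · 21 = 488.25.
Change in consumer surplus = 488.25 - 506.25 = -18.

-18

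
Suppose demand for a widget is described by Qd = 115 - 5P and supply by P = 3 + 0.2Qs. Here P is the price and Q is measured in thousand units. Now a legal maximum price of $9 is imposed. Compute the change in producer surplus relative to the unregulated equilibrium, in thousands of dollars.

Rearranging supply gives Qs = 5P - 15. Equilibrium: 115 - 5P = 5P - 15, so 130 = 10P and P* = 13, Q* = 50.
Since 9 < 13, the ceiling is binding.
At P = 9: Qd = 115 - 5·9 = 70 and Qs = 5·9 - 15 = 30.
Producer surplus without the control is ½ · (13 - 3) · 50 = 250.
With the ceiling, producers sell 30 units at 9, so PS = ½ · (9 - 3) · 30 = 90.
Change in producer surplus = 90 - 250 = -160.

-160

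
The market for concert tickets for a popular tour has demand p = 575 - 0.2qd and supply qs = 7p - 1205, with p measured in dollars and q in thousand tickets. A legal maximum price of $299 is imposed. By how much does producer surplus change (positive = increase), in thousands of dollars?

Rearranging demand gives qd = 2875 - 5p. Without the control the market clears where 2875 - 5p = 7p - 1205, i.e. p* = 340 and q* = 1175.
Because the ceiling (299) lies below the market-clearing price, it is binding.
At p = 299: qd = 2875 - 5·299 = 1380 and qs = 7·299 - 1205 = 888.
Producer surplus without the control is ½ · (340 - 1205/7) · 1175 = 1380625/14.
With the ceiling, producers sell 888 units at 299, so PS = ½ · (299 - 1205/7) · 888 = 394272/7.
Change in producer surplus = 394272/7 - 1380625/14 = -42291.5.

-42291.5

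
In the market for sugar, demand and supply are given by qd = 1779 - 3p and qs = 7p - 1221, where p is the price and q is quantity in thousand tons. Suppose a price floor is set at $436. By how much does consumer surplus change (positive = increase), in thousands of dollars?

Without the control the market clears where 1779 - 3p = 7p - 1221, i.e. p* = 300 and q* = 879.
Since 436 > 300, the floor is binding.
At p = 436: qd = 1779 - 3·436 = 471 and qs = 7·436 - 1221 = 1831.
Consumer surplus without the control is ½ · (593 - 300) · 879 = 128773.5.
With the floor, consumers buy 471 units at 436, so CS = ½ · (593 - 436) · 471 = 36973.5.
Change in consumer surplus = 36973.5 - 128773.5 = -91800.

-91800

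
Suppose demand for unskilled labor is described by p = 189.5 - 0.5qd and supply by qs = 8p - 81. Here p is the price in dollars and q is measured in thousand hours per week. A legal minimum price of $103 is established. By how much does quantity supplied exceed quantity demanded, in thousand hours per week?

570

Rearranging demand gives qd = 379 - 2p. In a free market, 379 - 2p = 8p - 81 gives the equilibrium p* = 46, q* = 287.
The floor of 103 is above the equilibrium price 46, so it binds.
At p = 103: qd = 379 - 2·103 = 173 and qs = 8·103 - 81 = 743.
Surplus = qs - qd = 743 - 173 = 570.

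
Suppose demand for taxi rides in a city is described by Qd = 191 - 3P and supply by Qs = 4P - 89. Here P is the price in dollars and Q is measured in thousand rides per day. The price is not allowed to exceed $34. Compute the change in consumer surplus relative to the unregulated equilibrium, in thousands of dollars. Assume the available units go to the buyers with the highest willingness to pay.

186

Equilibrium: 191 - 3P = 4P - 89, so 280 = 7P and P* = 40, Q* = 71.
Since 34 < 40, the ceiling is binding.
At P = 34: Qd = 191 - 3·34 = 89 and Qs = 4·34 - 89 = 47.
Consumer surplus without the control is ½ · (191/3 - 40) · 71 = 5041/6.
With the ceiling, 47 units are sold at 34 (assume they go to the highest-value buyers). The demand price at Q = 47 is 48, so CS = ½ · [(191/3 - 34) + (48 - 34)] · 47 = 6157/6.
Change in consumer surplus = 6157/6 - 5041/6 = 186.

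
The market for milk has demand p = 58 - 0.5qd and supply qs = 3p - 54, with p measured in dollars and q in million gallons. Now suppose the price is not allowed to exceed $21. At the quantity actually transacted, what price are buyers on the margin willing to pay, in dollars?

53.5

Rearranging demand gives qd = 116 - 2p. Without the control the market clears where 116 - 2p = 3p - 54, i.e. p* = 34 and q* = 48.
The ceiling of 21 is below the equilibrium price 34, so it binds.
At p = 21: qd = 116 - 2·21 = 74 and qs = 3·21 - 54 = 9.
Only 9 units reach the market. On the demand curve, the marginal buyer's willingness to pay at q = 9 is (116 - 9)/2 = 53.5.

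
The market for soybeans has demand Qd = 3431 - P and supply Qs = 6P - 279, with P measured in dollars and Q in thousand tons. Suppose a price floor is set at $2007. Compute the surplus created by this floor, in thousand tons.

Without the control the market clears where 3431 - P = 6P - 279, i.e. P* = 530 and Q* = 2901.
The floor of 2007 is above the equilibrium price 530, so it binds.
At P = 2007: Qd = 3431 - 2007 = 1424 and Qs = 6·2007 - 279 = 11763.
Surplus = Qs - Qd = 11763 - 1424 = 10339.

10339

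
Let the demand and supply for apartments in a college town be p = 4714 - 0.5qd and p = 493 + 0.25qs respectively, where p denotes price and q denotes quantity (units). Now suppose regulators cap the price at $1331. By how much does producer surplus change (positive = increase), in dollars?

Rearranging demand gives qd = 9428 - 2p; rearranging supply gives qs = 4p - 1972. Equilibrium: 9428 - 2p = 4p - 1972, so 11400 = 6p and p* = 1900, q* = 5628.
Because the ceiling (1331) lies below the market-clearing price, it is binding.
At p = 1331: qd = 9428 - 2·1331 = 6766 and qs = 4·1331 - 1972 = 3352.
Producer surplus without the control is ½ · (1900 - 493) · 5628 = 3959298.
With the ceiling, producers sell 3352 units at 1331, so PS = ½ · (1331 - 493) · 3352 = 1404488.
Change in producer surplus = 1404488 - 3959298 = -2554810.

-2554810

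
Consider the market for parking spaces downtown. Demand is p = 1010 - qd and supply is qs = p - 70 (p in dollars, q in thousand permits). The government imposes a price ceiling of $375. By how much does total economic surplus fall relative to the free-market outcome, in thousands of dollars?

Rearranging demand gives qd = 1010 - p. Setting quantity demanded equal to quantity supplied, 1010 - p = p - 70, gives p* = 540 and q* = 470.
Since 375 < 540, the ceiling is binding.
At p = 375: qd = 1010 - 375 = 635 and qs = 375 - 70 = 305.
Quantity traded falls to 305. At q = 305 the demand price is 1010 - 305 = 705 and the supply price is 70 + 305 = 375.
Deadweight loss = ½ · (705 - 375) · (470 - 305) = ½ · 330 · 165 = 27225.

27225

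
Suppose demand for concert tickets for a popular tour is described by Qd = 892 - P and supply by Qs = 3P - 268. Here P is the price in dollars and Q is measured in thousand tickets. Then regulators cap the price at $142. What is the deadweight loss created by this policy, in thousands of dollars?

Setting quantity demanded equal to quantity supplied, 892 - P = 3P - 268, gives P* = 290 and Q* = 602.
The ceiling of 142 is below the equilibrium price 290, so it binds.
At P = 142: Qd = 892 - 142 = 750 and Qs = 3·142 - 268 = 158.
Quantity traded falls to 158. At Q = 158 the demand price is 892 - 158 = 734 and the supply price is (268 + 158)/3 = 142.
Deadweight loss = ½ · (734 - 142) · (602 - 158) = ½ · 592 · 444 = 131424.

131424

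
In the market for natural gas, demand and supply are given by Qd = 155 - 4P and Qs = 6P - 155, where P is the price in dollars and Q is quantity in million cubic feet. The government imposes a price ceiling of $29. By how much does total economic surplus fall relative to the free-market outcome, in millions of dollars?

Equilibrium: 155 - 4P = 6P - 155, so 310 = 10P and P* = 31, Q* = 31.
Because the ceiling (29) lies below the market-clearing price, it is binding.
At P = 29: Qd = 155 - 4·29 = 39 and Qs = 6·29 - 155 = 19.
Quantity traded falls to 19. At Q = 19 the demand price is (155 - 19)/4 = 34 and the supply price is (155 + 19)/6 = 29.
Deadweight loss = ½ · (34 - 29) · (31 - 19) = ½ · 5 · 12 = 30.

30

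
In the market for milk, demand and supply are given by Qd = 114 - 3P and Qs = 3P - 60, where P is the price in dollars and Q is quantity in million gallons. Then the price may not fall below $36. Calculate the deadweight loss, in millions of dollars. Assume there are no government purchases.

147

In a free market, 114 - 3P = 3P - 60 gives the equilibrium P* = 29, Q* = 27.
Since 36 > 29, the floor is binding.
At P = 36: Qd = 114 - 3·36 = 6 and Qs = 3·36 - 60 = 48.
Quantity traded falls to 6. At Q = 6 the demand price is (114 - 6)/3 = 36 and the supply price is (60 + 6)/3 = 22.
Deadweight loss = ½ · (36 - 22) · (27 - 6) = ½ · 14 · 21 = 147.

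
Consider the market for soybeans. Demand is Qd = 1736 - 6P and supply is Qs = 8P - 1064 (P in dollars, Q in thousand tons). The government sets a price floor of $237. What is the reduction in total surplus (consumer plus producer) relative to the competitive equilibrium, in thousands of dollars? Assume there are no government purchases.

7187.25

Equilibrium: 1736 - 6P = 8P - 1064, so 2800 = 14P and P* = 200, Q* = 536.
Since 237 > 200, the floor is binding.
At P = 237: Qd = 1736 - 6·237 = 314 and Qs = 8·237 - 1064 = 832.
Quantity traded falls to 314. At Q = 314 the demand price is (1736 - 314)/6 = 237 and the supply price is (1064 + 314)/8 = 172.25.
Deadweight loss = ½ · (237 - 172.25) · (536 - 314) = ½ · 64.75 · 222 = 7187.25.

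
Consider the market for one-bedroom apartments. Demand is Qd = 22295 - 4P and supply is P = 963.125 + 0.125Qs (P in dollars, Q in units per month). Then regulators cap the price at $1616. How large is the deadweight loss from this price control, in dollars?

9377472

Rearranging supply gives Qs = 8P - 7705. Setting quantity demanded equal to quantity supplied, 22295 - 4P = 8P - 7705, gives P* = 2500 and Q* = 12295.
Because the ceiling (1616) lies below the market-clearing price, it is binding.
At P = 1616: Qd = 22295 - 4·1616 = 15831 and Qs = 8·1616 - 7705 = 5223.
Quantity traded falls to 5223. At Q = 5223 the demand price is (22295 - 5223)/4 = 4268 and the supply price is (7705 + 5223)/8 = 1616.
Deadweight loss = ½ · (4268 - 1616) · (12295 - 5223) = ½ · 2652 · 7072 = 9377472.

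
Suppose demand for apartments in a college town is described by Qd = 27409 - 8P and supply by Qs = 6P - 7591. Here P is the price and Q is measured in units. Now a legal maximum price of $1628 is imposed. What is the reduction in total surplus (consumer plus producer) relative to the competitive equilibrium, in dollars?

Setting quantity demanded equal to quantity supplied, 27409 - 8P = 6P - 7591, gives P* = 2500 and Q* = 7409.
Since 1628 < 2500, the ceiling is binding.
At P = 1628: Qd = 27409 - 8·1628 = 14385 and Qs = 6·1628 - 7591 = 2177.
Quantity traded falls to 2177. At Q = 2177 the demand price is (27409 - 2177)/8 = 3154 and the supply price is (7591 + 2177)/6 = 1628.
Deadweight loss = ½ · (3154 - 1628) · (7409 - 2177) = ½ · 1526 · 5232 = 3992016.

3992016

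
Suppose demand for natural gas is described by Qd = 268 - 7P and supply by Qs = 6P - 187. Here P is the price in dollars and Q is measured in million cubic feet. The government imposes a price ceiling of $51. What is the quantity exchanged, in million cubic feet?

23

Without the control the market clears where 268 - 7P = 6P - 187, i.e. P* = 35 and Q* = 23.
Since 51 is above P* = 35, the ceiling does not bind and the free-market outcome prevails.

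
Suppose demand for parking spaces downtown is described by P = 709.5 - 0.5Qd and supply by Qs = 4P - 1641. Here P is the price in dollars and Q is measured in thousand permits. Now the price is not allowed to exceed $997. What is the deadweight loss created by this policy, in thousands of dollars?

0

Rearranging demand gives Qd = 1419 - 2P. Setting quantity demanded equal to quantity supplied, 1419 - 2P = 4P - 1641, gives P* = 510 and Q* = 399.
Since 997 is above P* = 510, the ceiling does not bind and the free-market outcome prevails.
Since the control does not bind, no trades are prevented and deadweight loss is zero.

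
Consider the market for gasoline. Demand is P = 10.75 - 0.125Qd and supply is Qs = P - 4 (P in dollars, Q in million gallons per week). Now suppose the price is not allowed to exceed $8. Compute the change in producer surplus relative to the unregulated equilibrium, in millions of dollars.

Rearranging demand gives Qd = 86 - 8P. Equilibrium: 86 - 8P = P - 4, so 90 = 9P and P* = 10, Q* = 6.
Since 8 < 10, the ceiling is binding.
At P = 8: Qd = 86 - 8·8 = 22 and Qs = 8 - 4 = 4.
Producer surplus without the control is ½ · (10 - 4) · 6 = 18.
With the ceiling, producers sell 4 units at 8, so PS = ½ · (8 - 4) · 4 = 8.
Change in producer surplus = 8 - 18 = -10.

-10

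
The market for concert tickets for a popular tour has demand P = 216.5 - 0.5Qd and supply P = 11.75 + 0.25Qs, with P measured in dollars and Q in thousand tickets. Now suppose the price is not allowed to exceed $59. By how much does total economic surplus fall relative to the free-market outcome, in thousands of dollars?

2646

Rearranging demand gives Qd = 433 - 2P; rearranging supply gives Qs = 4P - 47. Setting quantity demanded equal to quantity supplied, 433 - 2P = 4P - 47, gives P* = 80 and Q* = 273.
The ceiling of 59 is below the equilibrium price 80, so it binds.
At P = 59: Qd = 433 - 2·59 = 315 and Qs = 4·59 - 47 = 189.
Quantity traded falls to 189. At Q = 189 the demand price is (433 - 189)/2 = 122 and the supply price is (47 + 189)/4 = 59.
Deadweight loss = ½ · (122 - 59) · (273 - 189) = ½ · 63 · 84 = 2646.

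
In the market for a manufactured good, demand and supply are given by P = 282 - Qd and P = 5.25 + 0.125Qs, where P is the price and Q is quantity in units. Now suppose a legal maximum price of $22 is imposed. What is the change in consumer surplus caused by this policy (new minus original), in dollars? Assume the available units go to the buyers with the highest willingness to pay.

-4396

Rearranging demand gives Qd = 282 - P; rearranging supply gives Qs = 8P - 42. Setting quantity demanded equal to quantity supplied, 282 - P = 8P - 42, gives P* = 36 and Q* = 246.
Since 22 < 36, the ceiling is binding.
At P = 22: Qd = 282 - 22 = 260 and Qs = 8·22 - 42 = 134.
Consumer surplus without the control is ½ · (282 - 36) · 246 = 30258.
With the ceiling, 134 units are sold at 22 (assume they go to the highest-value buyers). The demand price at Q = 134 is 148, so CS = ½ · [(282 - 22) + (148 - 22)] · 134 = 25862.
Change in consumer surplus = 25862 - 30258 = -4396.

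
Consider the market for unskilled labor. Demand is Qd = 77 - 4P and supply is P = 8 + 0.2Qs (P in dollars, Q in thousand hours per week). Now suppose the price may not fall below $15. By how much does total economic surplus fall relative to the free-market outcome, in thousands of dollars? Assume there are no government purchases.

Rearranging supply gives Qs = 5P - 40. In a free market, 77 - 4P = 5P - 40 gives the equilibrium P* = 13, Q* = 25.
Because the floor (15) lies above the market-clearing price, it is binding.
At P = 15: Qd = 77 - 4·15 = 17 and Qs = 5·15 - 40 = 35.
Quantity traded falls to 17. At Q = 17 the demand price is (77 - 17)/4 = 15 and the supply price is (40 + 17)/5 = 11.4.
Deadweight loss = ½ · (15 - 11.4) · (25 - 17) = ½ · 3.6 · 8 = 14.4.

14.4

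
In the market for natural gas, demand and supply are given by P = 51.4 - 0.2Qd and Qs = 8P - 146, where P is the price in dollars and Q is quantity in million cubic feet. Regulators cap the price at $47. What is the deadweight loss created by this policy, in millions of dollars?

Rearranging demand gives Qd = 257 - 5P. In a free market, 257 - 5P = 8P - 146 gives the equilibrium P* = 31, Q* = 102.
Since 47 is above P* = 31, the ceiling does not bind and the free-market outcome prevails.
Since the control does not bind, no trades are prevented and deadweight loss is zero.

0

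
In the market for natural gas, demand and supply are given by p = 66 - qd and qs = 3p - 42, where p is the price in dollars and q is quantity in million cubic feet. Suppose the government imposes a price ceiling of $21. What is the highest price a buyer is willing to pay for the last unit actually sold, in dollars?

45

Rearranging demand gives qd = 66 - p. Without the control the market clears where 66 - p = 3p - 42, i.e. p* = 27 and q* = 39.
Because the ceiling (21) lies below the market-clearing price, it is binding.
At p = 21: qd = 66 - 21 = 45 and qs = 3·21 - 42 = 21.
Only 21 units reach the market. On the demand curve, the marginal buyer's willingness to pay at q = 21 is (66 - 21) = 45.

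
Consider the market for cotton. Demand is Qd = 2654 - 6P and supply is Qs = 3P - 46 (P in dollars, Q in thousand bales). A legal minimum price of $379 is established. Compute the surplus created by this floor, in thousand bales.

Without the control the market clears where 2654 - 6P = 3P - 46, i.e. P* = 300 and Q* = 854.
Because the floor (379) lies above the market-clearing price, it is binding.
At P = 379: Qd = 2654 - 6·379 = 380 and Qs = 3·379 - 46 = 1091.
Surplus = Qs - Qd = 1091 - 380 = 711.

711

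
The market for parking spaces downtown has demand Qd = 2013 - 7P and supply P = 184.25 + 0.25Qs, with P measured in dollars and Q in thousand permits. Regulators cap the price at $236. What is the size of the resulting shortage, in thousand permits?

Rearranging supply gives Qs = 4P - 737. Equilibrium: 2013 - 7P = 4P - 737, so 2750 = 11P and P* = 250, Q* = 263.
Since 236 < 250, the ceiling is binding.
At P = 236: Qd = 2013 - 7·236 = 361 and Qs = 4·236 - 737 = 207.
Shortage = Qd - Qs = 361 - 207 = 154.

154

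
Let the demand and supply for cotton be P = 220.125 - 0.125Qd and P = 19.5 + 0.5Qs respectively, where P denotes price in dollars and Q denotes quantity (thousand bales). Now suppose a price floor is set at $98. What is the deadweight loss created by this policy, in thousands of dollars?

Rearranging demand gives Qd = 1761 - 8P; rearranging supply gives Qs = 2P - 39. Setting quantity demanded equal to quantity supplied, 1761 - 8P = 2P - 39, gives P* = 180 and Q* = 321.
Since 98 is below P* = 180, the floor does not bind and the free-market outcome prevails.
Since the control does not bind, no trades are prevented and deadweight loss is zero.

0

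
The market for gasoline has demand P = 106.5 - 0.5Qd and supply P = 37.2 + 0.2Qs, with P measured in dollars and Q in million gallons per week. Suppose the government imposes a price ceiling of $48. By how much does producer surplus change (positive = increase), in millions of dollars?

Rearranging demand gives Qd = 213 - 2P; rearranging supply gives Qs = 5P - 186. Without the control the market clears where 213 - 2P = 5P - 186, i.e. P* = 57 and Q* = 99.
The ceiling of 48 is below the equilibrium price 57, so it binds.
At P = 48: Qd = 213 - 2·48 = 117 and Qs = 5·48 - 186 = 54.
Producer surplus without the control is ½ · (57 - 37.2) · 99 = 980.1.
With the ceiling, producers sell 54 units at 48, so PS = ½ · (48 - 37.2) · 54 = 291.6.
Change in producer surplus = 291.6 - 980.1 = -688.5.

-688.5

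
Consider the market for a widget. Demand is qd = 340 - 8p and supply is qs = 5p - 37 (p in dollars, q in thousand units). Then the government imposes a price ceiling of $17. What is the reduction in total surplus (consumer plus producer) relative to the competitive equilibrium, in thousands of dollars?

585

Equilibrium: 340 - 8p = 5p - 37, so 377 = 13p and p* = 29, q* = 108.
The ceiling of 17 is below the equilibrium price 29, so it binds.
At p = 17: qd = 340 - 8·17 = 204 and qs = 5·17 - 37 = 48.
Quantity traded falls to 48. At q = 48 the demand price is (340 - 48)/8 = 36.5 and the supply price is (37 + 48)/5 = 17.
Deadweight loss = ½ · (36.5 - 17) · (108 - 48) = ½ · 19.5 · 60 = 585.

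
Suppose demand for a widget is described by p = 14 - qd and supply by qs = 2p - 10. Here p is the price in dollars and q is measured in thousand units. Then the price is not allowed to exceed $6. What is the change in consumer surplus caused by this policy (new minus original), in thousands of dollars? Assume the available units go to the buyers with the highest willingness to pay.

Rearranging demand gives qd = 14 - p. Setting quantity demanded equal to quantity supplied, 14 - p = 2p - 10, gives p* = 8 and q* = 6.
The ceiling of 6 is below the equilibrium price 8, so it binds.
At p = 6: qd = 14 - 6 = 8 and qs = 2·6 - 10 = 2.
Consumer surplus without the control is ½ · (14 - 8) · 6 = 18.
With the ceiling, 2 units are sold at 6 (assume they go to the highest-value buyers). The demand price at q = 2 is 12, so CS = ½ · [(14 - 6) + (12 - 6)] · 2 = 14.
Change in consumer surplus = 14 - 18 = -4.

-4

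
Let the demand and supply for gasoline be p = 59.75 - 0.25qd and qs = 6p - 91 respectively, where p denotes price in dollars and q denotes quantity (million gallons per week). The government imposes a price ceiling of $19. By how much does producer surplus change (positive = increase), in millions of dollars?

-910

Rearranging demand gives qd = 239 - 4p. Equilibrium: 239 - 4p = 6p - 91, so 330 = 10p and p* = 33, q* = 107.
The ceiling of 19 is below the equilibrium price 33, so it binds.
At p = 19: qd = 239 - 4·19 = 163 and qs = 6·19 - 91 = 23.
Producer surplus without the control is ½ · (33 - 91/6) · 107 = 11449/12.
With the ceiling, producers sell 23 units at 19, so PS = ½ · (19 - 91/6) · 23 = 529/12.
Change in producer surplus = 529/12 - 11449/12 = -910.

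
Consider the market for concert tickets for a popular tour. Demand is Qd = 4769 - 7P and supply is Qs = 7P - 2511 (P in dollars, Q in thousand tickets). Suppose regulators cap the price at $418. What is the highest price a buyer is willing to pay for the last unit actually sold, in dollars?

Equilibrium: 4769 - 7P = 7P - 2511, so 7280 = 14P and P* = 520, Q* = 1129.
Because the ceiling (418) lies below the market-clearing price, it is binding.
At P = 418: Qd = 4769 - 7·418 = 1843 and Qs = 7·418 - 2511 = 415.
Only 415 units reach the market. On the demand curve, the marginal buyer's willingness to pay at Q = 415 is (4769 - 415)/7 = 622.

622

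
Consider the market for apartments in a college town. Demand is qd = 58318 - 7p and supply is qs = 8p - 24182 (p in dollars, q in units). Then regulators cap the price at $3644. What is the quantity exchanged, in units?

4970

In a free market, 58318 - 7p = 8p - 24182 gives the equilibrium p* = 5500, q* = 19818.
Because the ceiling (3644) lies below the market-clearing price, it is binding.
At p = 3644: qd = 58318 - 7·3644 = 32810 and qs = 8·3644 - 24182 = 4970.
The quantity actually transacted is the short side, supply: 4970.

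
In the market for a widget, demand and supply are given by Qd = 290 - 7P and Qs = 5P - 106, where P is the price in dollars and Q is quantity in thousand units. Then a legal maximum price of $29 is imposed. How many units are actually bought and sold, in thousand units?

Setting quantity demanded equal to quantity supplied, 290 - 7P = 5P - 106, gives P* = 33 and Q* = 59.
The ceiling of 29 is below the equilibrium price 33, so it binds.
At P = 29: Qd = 290 - 7·29 = 87 and Qs = 5·29 - 106 = 39.
The quantity actually transacted is the short side, supply: 39.

39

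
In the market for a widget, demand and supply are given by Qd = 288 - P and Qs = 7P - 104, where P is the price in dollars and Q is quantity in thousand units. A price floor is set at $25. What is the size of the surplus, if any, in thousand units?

0

In a free market, 288 - P = 7P - 104 gives the equilibrium P* = 49, Q* = 239.
The floor of 25 is below the equilibrium price 49, so it is not binding; the market clears at P* = 49, Q* = 239.
Since the control does not bind, there is no surplus.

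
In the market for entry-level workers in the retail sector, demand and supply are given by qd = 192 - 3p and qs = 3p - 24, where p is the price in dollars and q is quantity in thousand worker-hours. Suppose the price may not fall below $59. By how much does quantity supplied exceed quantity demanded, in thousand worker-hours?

138

Without the control the market clears where 192 - 3p = 3p - 24, i.e. p* = 36 and q* = 84.
The floor of 59 is above the equilibrium price 36, so it binds.
At p = 59: qd = 192 - 3·59 = 15 and qs = 3·59 - 24 = 153.
Surplus = qs - qd = 153 - 15 = 138.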